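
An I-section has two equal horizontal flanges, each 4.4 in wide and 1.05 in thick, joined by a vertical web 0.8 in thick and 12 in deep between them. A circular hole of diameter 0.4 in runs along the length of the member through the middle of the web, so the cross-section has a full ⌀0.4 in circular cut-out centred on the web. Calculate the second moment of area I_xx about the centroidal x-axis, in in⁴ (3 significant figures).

Decompose the section into non-overlapping parts with the origin at the bottom-left of its bounding rectangle.
Bottom flange: 4.4 × 1.05, A = 4.62 in², y = 0.525 in, Ī = 0.42446 in⁴.
Web: 0.8 × 12, A = 9.6 in², y = 7.05 in, Ī = 115.2 in⁴.
Top flange: 4.4 × 1.05, A = 4.62 in², y = 13.575 in, Ī = 0.42446 in⁴.
Hole (subtracted): ⌀0.4, A = 0.12566 in², y = 7.05 in, Ī = 0.0012566 in⁴.
By symmetry the centroid is at mid-height, ȳ = 7.05 in.
Transfer each piece to the centroidal x-axis using Ī + A·d² with d = y − 7.05:
  bottom flange: d = -6.525 in → contributes +197.12 in⁴
  web: d = 0 in → contributes +115.2 in⁴
  top flange: d = 6.525 in → contributes +197.12 in⁴
  hole: d = 0 in → contributes −0.0012566 in⁴
Total I = 509.45 in⁴.

I_xx ≈ 509 in⁴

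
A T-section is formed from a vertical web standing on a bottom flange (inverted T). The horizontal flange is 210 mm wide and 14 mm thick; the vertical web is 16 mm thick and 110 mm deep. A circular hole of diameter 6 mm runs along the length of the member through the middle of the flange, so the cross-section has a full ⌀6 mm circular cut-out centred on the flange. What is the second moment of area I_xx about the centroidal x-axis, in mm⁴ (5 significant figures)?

I_xx ≈ 6.0393 × 10⁶ mm⁴

Split into non-overlapping primitives; take the origin at the lower-left of the bounding box.
Flange: 210 × 14, A = 2 940 mm², y = 7 mm, Ī = 48 020 mm⁴.
Web: 16 × 110, A = 1 760 mm², y = 69 mm, Ī = 1 774 667 mm⁴.
Hole (subtracted): ⌀6, A = 28.27433 mm², y = 7 mm, Ī = 63.61725 mm⁴.
Centroid: ȳ = ΣA·y / ΣA = 30.35754 mm.
Transfer each piece to the centroidal x-axis using Ī + A·d² with d = y − 30.35754:
  flange: d = -23.35754 mm → contributes +1 652 009 mm⁴
  web: d = 38.64246 mm → contributes +4 402 769 mm⁴
  hole: d = -23.35754 mm → contributes −15489.37 mm⁴
Total I = 6 039 289 mm⁴.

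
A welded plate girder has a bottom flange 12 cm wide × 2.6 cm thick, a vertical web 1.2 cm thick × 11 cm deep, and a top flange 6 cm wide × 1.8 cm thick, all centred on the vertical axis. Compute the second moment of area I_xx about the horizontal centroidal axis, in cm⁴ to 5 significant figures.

Split into non-overlapping primitives; take the origin at the lower-left of the bounding box.
Bottom plate: 12 × 2.6, A = 31.2 cm², y = 1.3 cm, Ī = 17.576 cm⁴.
Web plate: 1.2 × 11, A = 13.2 cm², y = 8.1 cm, Ī = 133.1 cm⁴.
Top plate: 6 × 1.8, A = 10.8 cm², y = 14.5 cm, Ī = 2.916 cm⁴.
Centroid: ȳ = ΣA·y / ΣA = 5.508696 cm.
Transfer each piece to the horizontal centroidal axis using Ī + A·d² with d = y − 5.508696:
  bottom plate: d = -4.208696 cm → contributes +570.2253 cm⁴
  web plate: d = 2.591304 cm → contributes +221.7361 cm⁴
  top plate: d = 8.991304 cm → contributes +876.0264 cm⁴
Total I = 1667.988 cm⁴.

I_xx ≈ 1668.0 cm⁴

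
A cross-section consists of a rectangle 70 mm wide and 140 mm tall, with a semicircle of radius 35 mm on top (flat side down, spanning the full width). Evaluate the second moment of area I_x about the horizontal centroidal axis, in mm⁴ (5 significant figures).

I_x ≈ 2.7752 × 10⁷ mm⁴

Split into non-overlapping primitives; take the origin at the lower-left of the bounding box.
Rectangular body: 70 × 140, A = 9 800 mm², y = 70 mm, Ī = 16 006 667 mm⁴.
Semicircular cap: semicircle r = 35, A = 1924.226 mm², y = 154.8545 mm, Ī = 164 704 mm⁴.
Centroid: ȳ = ΣA·y / ΣA = 83.92664 mm.
Transfer each piece to the horizontal centroidal axis using Ī + A·d² with d = y − 83.92664:
  rectangular body: d = -13.92664 mm → contributes +17 907 391 mm⁴
  semicircular cap: d = 70.92782 mm → contributes +9 845 012 mm⁴
Total I = 27 752 402 mm⁴.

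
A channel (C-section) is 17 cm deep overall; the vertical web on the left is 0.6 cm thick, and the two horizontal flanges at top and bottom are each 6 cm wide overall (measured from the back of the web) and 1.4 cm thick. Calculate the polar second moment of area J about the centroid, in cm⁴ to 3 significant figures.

J ≈ 1260 cm⁴

Decompose the section into non-overlapping parts with the origin at the bottom-left of its bounding rectangle.
Web: 0.6 × 17, A = 10.2 cm², y = 8.5 cm, Ī = 245.65 cm⁴.
Top flange (beyond web): 5.4 × 1.4, A = 7.56 cm², y = 16.3 cm, Ī = 1.2348 cm⁴.
Bottom flange (beyond web): 5.4 × 1.4, A = 7.56 cm², y = 0.7 cm, Ī = 1.2348 cm⁴.
By symmetry the centroid is at mid-height, ȳ = 8.5 cm.
Transfer each piece to the centroidal x-axis using Ī + A·d² with d = y − 8.5:
  web: d = 0 cm → contributes +245.65 cm⁴
  top flange (beyond web): d = 7.8 cm → contributes +461.19 cm⁴
  bottom flange (beyond web): d = -7.8 cm → contributes +461.19 cm⁴
Total I = 1 168 cm⁴.
For the y-axis: x̄ = 2.0915 cm.
Repeating about the centroidal y-axis gives I_y = 91.867 cm⁴.
Polar second moment: J = I_x + I_y = 1259.9 cm⁴.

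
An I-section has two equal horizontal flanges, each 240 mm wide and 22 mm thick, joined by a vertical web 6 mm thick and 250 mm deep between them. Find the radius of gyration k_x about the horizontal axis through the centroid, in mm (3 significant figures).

k_x ≈ 130 mm

Treat the section as a set of non-overlapping primitives; coordinates are from the bounding-box lower-left.
Bottom flange: 240 × 22, A = 5 280 mm², y = 11 mm, Ī = 212 960 mm⁴.
Web: 6 × 250, A = 1 500 mm², y = 147 mm, Ī = 7 812 500 mm⁴.
Top flange: 240 × 22, A = 5 280 mm², y = 283 mm, Ī = 212 960 mm⁴.
By symmetry the centroid is at mid-height, ȳ = 147 mm.
Transfer each piece to the horizontal axis through the centroid using Ī + A·d² with d = y − 147:
  bottom flange: d = -136 mm → contributes +97 871 840 mm⁴
  web: d = 0 mm → contributes +7 812 500 mm⁴
  top flange: d = 136 mm → contributes +97 871 840 mm⁴
Total I = 203 556 180 mm⁴.
Radius of gyration: k = √(I/A) = √(203 556 180 / 12 060) = 129.92 mm.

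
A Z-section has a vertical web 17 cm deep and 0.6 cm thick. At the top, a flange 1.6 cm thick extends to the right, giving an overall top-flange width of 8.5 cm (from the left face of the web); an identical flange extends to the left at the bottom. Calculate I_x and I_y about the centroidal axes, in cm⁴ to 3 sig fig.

Break the section into simple shapes (no overlaps), measuring from the bottom-left corner of the bounding box.
Web: 0.6 × 17, A = 10.2 cm², y = 8.5 cm, Ī = 245.65 cm⁴.
Top flange (beyond web): 7.9 × 1.6, A = 12.64 cm², y = 16.2 cm, Ī = 2.6965 cm⁴.
Bottom flange (beyond web): 7.9 × 1.6, A = 12.64 cm², y = 0.8 cm, Ī = 2.6965 cm⁴.
Centroid: ȳ = ΣA·y / ΣA = 8.5 cm.
Transfer each piece to the centroidal x-axis using Ī + A·d² with d = y − 8.5:
  web: d = 0 cm → contributes +245.65 cm⁴
  top flange (beyond web): d = 7.7 cm → contributes +752.12 cm⁴
  bottom flange (beyond web): d = -7.7 cm → contributes +752.12 cm⁴
Total I = 1749.9 cm⁴.
For the y-axis: x̄ = 8.2 cm.
Repeating about the centroidal y-axis gives I_y = 588.4 cm⁴.

I_x ≈ 1750 cm⁴, I_y ≈ 588 cm⁴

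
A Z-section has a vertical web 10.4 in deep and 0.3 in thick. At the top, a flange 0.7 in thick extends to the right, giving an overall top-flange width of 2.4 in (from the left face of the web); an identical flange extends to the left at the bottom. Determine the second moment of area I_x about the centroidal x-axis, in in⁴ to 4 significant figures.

I_x ≈ 97.40 in⁴

Split into non-overlapping primitives; take the origin at the lower-left of the bounding box.
Web: 0.3 × 10.4, A = 3.12 in², y = 5.2 in, Ī = 28.1216 in⁴.
Top flange (beyond web): 2.1 × 0.7, A = 1.47 in², y = 10.05 in, Ī = 0.060025 in⁴.
Bottom flange (beyond web): 2.1 × 0.7, A = 1.47 in², y = 0.35 in, Ī = 0.060025 in⁴.
Centroid: ȳ = ΣA·y / ΣA = 5.2 in.
Transfer each piece to the centroidal x-axis using Ī + A·d² with d = y − 5.2:
  web: d = 0 in → contributes +28.1216 in⁴
  top flange (beyond web): d = 4.85 in → contributes +34.6381 in⁴
  bottom flange (beyond web): d = -4.85 in → contributes +34.6381 in⁴
Total I = 97.3978 in⁴.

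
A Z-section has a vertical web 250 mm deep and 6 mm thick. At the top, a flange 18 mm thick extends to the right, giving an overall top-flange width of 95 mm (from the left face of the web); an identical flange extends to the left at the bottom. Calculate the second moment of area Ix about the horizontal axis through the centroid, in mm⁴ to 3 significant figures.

Treat the section as a set of non-overlapping primitives; coordinates are from the bounding-box lower-left.
Web: 6 × 250, A = 1 500 mm², y = 125 mm, Ī = 7 812 500 mm⁴.
Top flange (beyond web): 89 × 18, A = 1 602 mm², y = 241 mm, Ī = 43 254 mm⁴.
Bottom flange (beyond web): 89 × 18, A = 1 602 mm², y = 9 mm, Ī = 43 254 mm⁴.
Centroid: ȳ = ΣA·y / ΣA = 125 mm.
Transfer each piece to the horizontal axis through the centroid using Ī + A·d² with d = y − 125:
  web: d = 0 mm → contributes +7 812 500 mm⁴
  top flange (beyond web): d = 116 mm → contributes +21 599 766 mm⁴
  bottom flange (beyond web): d = -116 mm → contributes +21 599 766 mm⁴
Total I = 51 012 032 mm⁴.

Ix ≈ 5.10 × 10⁷ mm⁴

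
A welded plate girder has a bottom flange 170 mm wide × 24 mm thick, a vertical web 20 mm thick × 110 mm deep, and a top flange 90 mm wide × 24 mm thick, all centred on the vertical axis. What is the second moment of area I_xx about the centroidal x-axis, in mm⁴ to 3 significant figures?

I_xx ≈ 2.86 × 10⁷ mm⁴

Treat the section as a set of non-overlapping primitives; coordinates are from the bounding-box lower-left.
Bottom plate: 170 × 24, A = 4 080 mm², y = 12 mm, Ī = 195 840 mm⁴.
Web plate: 20 × 110, A = 2 200 mm², y = 79 mm, Ī = 2 218 333 mm⁴.
Top plate: 90 × 24, A = 2 160 mm², y = 146 mm, Ī = 103 680 mm⁴.
Centroid: ȳ = ΣA·y / ΣA = 63.758 mm.
Transfer each piece to the centroidal x-axis using Ī + A·d² with d = y − 63.758:
  bottom plate: d = -51.758 mm → contributes +11 125 838 mm⁴
  web plate: d = 15.242 mm → contributes +2 729 414 mm⁴
  top plate: d = 82.242 mm → contributes +14 713 268 mm⁴
Total I = 28 568 520 mm⁴.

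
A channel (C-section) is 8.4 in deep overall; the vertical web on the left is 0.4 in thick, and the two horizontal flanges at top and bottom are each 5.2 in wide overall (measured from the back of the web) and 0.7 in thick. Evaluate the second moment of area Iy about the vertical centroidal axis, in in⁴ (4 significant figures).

Decompose the section into non-overlapping parts with the origin at the bottom-left of its bounding rectangle.
Web: 0.4 × 8.4, A = 3.36 in², x = 0.2 in, Ī = 0.0448 in⁴.
Top flange (beyond web): 4.8 × 0.7, A = 3.36 in², x = 2.8 in, Ī = 6.4512 in⁴.
Bottom flange (beyond web): 4.8 × 0.7, A = 3.36 in², x = 2.8 in, Ī = 6.4512 in⁴.
Centroid: x̄ = ΣA·x / ΣA = 1.93333 in.
Transfer each piece to the vertical centroidal axis using Ī + A·d² with d = x − 1.93333:
  web: d = -1.73333 in → contributes +10.1397 in⁴
  top flange (beyond web): d = 0.866667 in → contributes +8.97493 in⁴
  bottom flange (beyond web): d = 0.866667 in → contributes +8.97493 in⁴
Total I = 28.0896 in⁴.

Iy ≈ 28.09 in⁴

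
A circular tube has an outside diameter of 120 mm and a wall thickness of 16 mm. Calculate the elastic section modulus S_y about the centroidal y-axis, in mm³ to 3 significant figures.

Treat the section as a set of non-overlapping primitives; coordinates are from the bounding-box lower-left.
Outer circle: ⌀120, A = 11 310 mm², x = 60 mm, Ī = 10 178 760 mm⁴.
Bore (subtracted): ⌀88, A = 6082.1 mm², x = 60 mm, Ī = 2 943 748 mm⁴.
By symmetry the centroid is at mid-width, x̄ = 60 mm.
All pieces are centred on the centroidal y-axis, so I = ΣĪ (holes subtracted) = 7 235 012 mm⁴.
Extreme fibre distance c = 60 mm; S = I/c = 120 584 mm³.

S_y ≈ 1.21 × 10⁵ mm³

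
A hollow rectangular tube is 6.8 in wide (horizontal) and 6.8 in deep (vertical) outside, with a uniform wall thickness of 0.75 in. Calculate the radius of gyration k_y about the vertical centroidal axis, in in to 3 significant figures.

k_y ≈ 2.49 in

Decompose the section into non-overlapping parts with the origin at the bottom-left of its bounding rectangle.
Outer rectangle: 6.8 × 6.8, A = 46.24 in², x = 3.4 in, Ī = 178.18 in⁴.
Inner void (subtracted): 5.3 × 5.3, A = 28.09 in², x = 3.4 in, Ī = 65.754 in⁴.
By symmetry the centroid is at mid-width, x̄ = 3.4 in.
All pieces are centred on the vertical centroidal axis, so I = ΣĪ (holes subtracted) = 112.42 in⁴.
Radius of gyration: k = √(I/A) = √(112.42 / 18.15) = 2.4888 in.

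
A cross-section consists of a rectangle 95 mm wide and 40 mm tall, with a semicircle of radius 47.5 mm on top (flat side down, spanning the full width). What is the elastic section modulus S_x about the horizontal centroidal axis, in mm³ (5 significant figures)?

Split into non-overlapping primitives; take the origin at the lower-left of the bounding box.
Rectangular body: 95 × 40, A = 3 800 mm², y = 20 mm, Ī = 506666.7 mm⁴.
Semicircular cap: semicircle r = 47.5, A = 3544.109 mm², y = 60.15963 mm, Ī = 558735.8 mm⁴.
Centroid: ȳ = ΣA·y / ΣA = 39.38017 mm.
Transfer each piece to the horizontal centroidal axis using Ī + A·d² with d = y − 39.38017:
  rectangular body: d = -19.38017 mm → contributes +1 933 913 mm⁴
  semicircular cap: d = 20.77945 mm → contributes +2 089 032 mm⁴
Total I = 4 022 944 mm⁴.
Extreme fibre distance c = 48.11983 mm; S = I/c = 83602.63 mm³.

S_x ≈ 8.3603 × 10⁴ mm³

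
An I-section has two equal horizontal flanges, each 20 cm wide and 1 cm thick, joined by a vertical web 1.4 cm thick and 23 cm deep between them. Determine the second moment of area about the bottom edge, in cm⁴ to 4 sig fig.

I_base ≈ 1.846 × 10⁴ cm⁴

Break the section into simple shapes (no overlaps), measuring from the bottom-left corner of the bounding box.
Bottom flange: 20 × 1, A = 20 cm², y = 0.5 cm, Ī = 1.66667 cm⁴.
Web: 1.4 × 23, A = 32.2 cm², y = 12.5 cm, Ī = 1419.48 cm⁴.
Top flange: 20 × 1, A = 20 cm², y = 24.5 cm, Ī = 1.66667 cm⁴.
Transfer each piece to a horizontal axis along the bottom face using Ī + A·d² with d = y − 0:
  bottom flange: d = 0.5 cm → contributes +6.66667 cm⁴
  web: d = 12.5 cm → contributes +6450.73 cm⁴
  top flange: d = 24.5 cm → contributes +12006.7 cm⁴
Total I = 18464.1 cm⁴.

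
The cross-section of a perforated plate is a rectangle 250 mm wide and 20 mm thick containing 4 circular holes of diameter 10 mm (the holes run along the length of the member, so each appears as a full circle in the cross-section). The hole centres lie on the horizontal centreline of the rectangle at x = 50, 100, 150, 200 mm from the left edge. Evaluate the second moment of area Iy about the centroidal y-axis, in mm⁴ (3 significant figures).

Iy ≈ 2.51 × 10⁷ mm⁴

Decompose the section into non-overlapping parts with the origin at the bottom-left of its bounding rectangle.
Plate: 250 × 20, A = 5 000 mm², x = 125 mm, Ī = 26 041 667 mm⁴.
Hole 1 (subtracted): ⌀10, A = 78.54 mm², x = 50 mm, Ī = 490.87 mm⁴.
Hole 2 (subtracted): ⌀10, A = 78.54 mm², x = 100 mm, Ī = 490.87 mm⁴.
Hole 3 (subtracted): ⌀10, A = 78.54 mm², x = 150 mm, Ī = 490.87 mm⁴.
Hole 4 (subtracted): ⌀10, A = 78.54 mm², x = 200 mm, Ī = 490.87 mm⁴.
By symmetry the centroid is at mid-width, x̄ = 125 mm.
Transfer each piece to the centroidal y-axis using Ī + A·d² with d = x − 125:
  plate: d = 0 mm → contributes +26 041 667 mm⁴
  hole 1: d = -75 mm → contributes −442 277 mm⁴
  hole 2: d = -25 mm → contributes −49 578 mm⁴
  hole 3: d = 25 mm → contributes −49 578 mm⁴
  hole 4: d = 75 mm → contributes −442 277 mm⁴
Total I = 25 057 955 mm⁴.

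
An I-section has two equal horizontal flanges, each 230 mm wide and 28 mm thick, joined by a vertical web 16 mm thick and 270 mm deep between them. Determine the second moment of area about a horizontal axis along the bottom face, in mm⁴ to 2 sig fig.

Decompose the section into non-overlapping parts with the origin at the bottom-left of its bounding rectangle.
Bottom flange: 230 × 28, A = 6 440 mm², y = 14 mm, Ī = 420 747 mm⁴.
Web: 16 × 270, A = 4 320 mm², y = 163 mm, Ī = 26 244 000 mm⁴.
Top flange: 230 × 28, A = 6 440 mm², y = 312 mm, Ī = 420 747 mm⁴.
Transfer each piece to the base of the section using Ī + A·d² with d = y − 0:
  bottom flange: d = 14 mm → contributes +1 682 987 mm⁴
  web: d = 163 mm → contributes +141 022 080 mm⁴
  top flange: d = 312 mm → contributes +627 316 107 mm⁴
Total I = 770 021 173 mm⁴.

I_base ≈ 7.7 × 10⁸ mm⁴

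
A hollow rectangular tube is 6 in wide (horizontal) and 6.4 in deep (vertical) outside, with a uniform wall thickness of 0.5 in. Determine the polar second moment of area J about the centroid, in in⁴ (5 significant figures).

J ≈ 124.41 in⁴

Treat the section as a set of non-overlapping primitives; coordinates are from the bounding-box lower-left.
Outer rectangle: 6 × 6.4, A = 38.4 in², y = 3.2 in, Ī = 131.072 in⁴.
Inner void (subtracted): 5 × 5.4, A = 27 in², y = 3.2 in, Ī = 65.61 in⁴.
By symmetry the centroid is at mid-height, ȳ = 3.2 in.
All pieces are centred on the centroidal x-axis, so I = ΣĪ (holes subtracted) = 65.462 in⁴.
Repeating about the centroidal y-axis gives I_y = 58.95 in⁴.
Polar second moment: J = I_x + I_y = 124.412 in⁴.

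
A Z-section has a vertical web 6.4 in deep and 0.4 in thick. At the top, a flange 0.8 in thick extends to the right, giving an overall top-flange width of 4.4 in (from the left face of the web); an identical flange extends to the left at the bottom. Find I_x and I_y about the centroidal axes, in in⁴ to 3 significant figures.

Split into non-overlapping primitives; take the origin at the lower-left of the bounding box.
Web: 0.4 × 6.4, A = 2.56 in², y = 3.2 in, Ī = 8.7381 in⁴.
Top flange (beyond web): 4 × 0.8, A = 3.2 in², y = 6 in, Ī = 0.17067 in⁴.
Bottom flange (beyond web): 4 × 0.8, A = 3.2 in², y = 0.4 in, Ī = 0.17067 in⁴.
Centroid: ȳ = ΣA·y / ΣA = 3.2 in.
Transfer each piece to the centroidal x-axis using Ī + A·d² with d = y − 3.2:
  web: d = 0 in → contributes +8.7381 in⁴
  top flange (beyond web): d = 2.8 in → contributes +25.259 in⁴
  bottom flange (beyond web): d = -2.8 in → contributes +25.259 in⁴
Total I = 59.255 in⁴.
For the y-axis: x̄ = 4.2 in.
Repeating about the centroidal y-axis gives I_y = 39.543 in⁴.

I_x ≈ 59.3 in⁴, I_y ≈ 39.5 in⁴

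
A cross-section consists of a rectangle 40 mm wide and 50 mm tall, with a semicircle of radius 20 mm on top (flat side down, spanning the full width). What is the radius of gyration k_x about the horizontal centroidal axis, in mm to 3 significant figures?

Break the section into simple shapes (no overlaps), measuring from the bottom-left corner of the bounding box.
Rectangular body: 40 × 50, A = 2 000 mm², y = 25 mm, Ī = 416 667 mm⁴.
Semicircular cap: semicircle r = 20, A = 628.32 mm², y = 58.488 mm, Ī = 17 561 mm⁴.
Centroid: ȳ = ΣA·y / ΣA = 33.006 mm.
Transfer each piece to the horizontal centroidal axis using Ī + A·d² with d = y − 33.006:
  rectangular body: d = -8.0056 mm → contributes +544 846 mm⁴
  semicircular cap: d = 25.483 mm → contributes +425 570 mm⁴
Total I = 970 416 mm⁴.
Radius of gyration: k = √(I/A) = √(970 416 / 2628.3) = 19.215 mm.

k_x ≈ 19.2 mm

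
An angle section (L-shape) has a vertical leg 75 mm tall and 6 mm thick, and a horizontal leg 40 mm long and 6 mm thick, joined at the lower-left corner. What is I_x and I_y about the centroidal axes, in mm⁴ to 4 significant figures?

Decompose the section into non-overlapping parts with the origin at the bottom-left of its bounding rectangle.
Vertical leg: 6 × 75, A = 450 mm², y = 37.5 mm, Ī = 210 938 mm⁴.
Horizontal leg (remainder): 34 × 6, A = 204 mm², y = 3 mm, Ī = 612 mm⁴.
Centroid: ȳ = ΣA·y / ΣA = 26.7385 mm.
Transfer each piece to the centroidal x-axis using Ī + A·d² with d = y − 26.7385:
  vertical leg: d = 10.7615 mm → contributes +263 052 mm⁴
  horizontal leg (remainder): d = -23.7385 mm → contributes +115 570 mm⁴
Total I = 378 621 mm⁴.
For the y-axis: x̄ = 9.23853 mm.
Repeating about the centroidal y-axis gives I_y = 77148.8 mm⁴.

I_x ≈ 3.786 × 10⁵ mm⁴, I_y ≈ 7.715 × 10⁴ mm⁴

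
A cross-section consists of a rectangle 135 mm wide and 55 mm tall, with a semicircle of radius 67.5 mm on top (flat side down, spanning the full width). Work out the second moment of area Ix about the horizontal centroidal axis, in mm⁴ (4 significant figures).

Ix ≈ 1.564 × 10⁷ mm⁴

Break the section into simple shapes (no overlaps), measuring from the bottom-left corner of the bounding box.
Rectangular body: 135 × 55, A = 7 425 mm², y = 27.5 mm, Ī = 1 871 719 mm⁴.
Semicircular cap: semicircle r = 67.5, A = 7156.94 mm², y = 83.6479 mm, Ī = 2 278 490 mm⁴.
Centroid: ȳ = ΣA·y / ΣA = 55.0579 mm.
Transfer each piece to the horizontal centroidal axis using Ī + A·d² with d = y − 55.0579:
  rectangular body: d = -27.5579 mm → contributes +7 510 530 mm⁴
  semicircular cap: d = 28.59 mm → contributes +8 128 499 mm⁴
Total I = 15 639 029 mm⁴.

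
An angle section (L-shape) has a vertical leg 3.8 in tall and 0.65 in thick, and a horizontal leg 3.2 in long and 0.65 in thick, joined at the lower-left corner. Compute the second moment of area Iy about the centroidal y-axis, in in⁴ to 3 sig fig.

Break the section into simple shapes (no overlaps), measuring from the bottom-left corner of the bounding box.
Vertical leg: 0.65 × 3.8, A = 2.47 in², x = 0.325 in, Ī = 0.086965 in⁴.
Horizontal leg (remainder): 2.55 × 0.65, A = 1.6575 in², x = 1.925 in, Ī = 0.89816 in⁴.
Centroid: x̄ = ΣA·x / ΣA = 0.96752 in.
Transfer each piece to the centroidal y-axis using Ī + A·d² with d = x − 0.96752:
  vertical leg: d = -0.64252 in → contributes +1.1067 in⁴
  horizontal leg (remainder): d = 0.95748 in → contributes +2.4177 in⁴
Total I = 3.5244 in⁴.

Iy ≈ 3.52 in⁴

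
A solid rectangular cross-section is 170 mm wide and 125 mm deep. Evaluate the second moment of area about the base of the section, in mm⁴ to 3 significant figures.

I_base ≈ 1.11 × 10⁸ mm⁴

The section: 170 × 125, A = 21 250 mm², y = 62.5 mm, Ī = 27 669 271 mm⁴.
Transfer it to the base of the section using Ī + A·d² with d = y − 0:
  the section: d = 62.5 mm → contributes +110 677 083 mm⁴
Total I = 110 677 083 mm⁴.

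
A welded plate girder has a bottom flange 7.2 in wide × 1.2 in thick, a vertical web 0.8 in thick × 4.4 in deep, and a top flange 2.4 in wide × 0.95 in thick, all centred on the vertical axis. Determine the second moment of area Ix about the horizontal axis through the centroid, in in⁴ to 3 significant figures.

Treat the section as a set of non-overlapping primitives; coordinates are from the bounding-box lower-left.
Bottom plate: 7.2 × 1.2, A = 8.64 in², y = 0.6 in, Ī = 1.0368 in⁴.
Web plate: 0.8 × 4.4, A = 3.52 in², y = 3.4 in, Ī = 5.6789 in⁴.
Top plate: 2.4 × 0.95, A = 2.28 in², y = 6.075 in, Ī = 0.17148 in⁴.
Centroid: ȳ = ΣA·y / ΣA = 2.147 in.
Transfer each piece to the horizontal axis through the centroid using Ī + A·d² with d = y − 2.147:
  bottom plate: d = -1.547 in → contributes +21.715 in⁴
  web plate: d = 1.253 in → contributes +11.205 in⁴
  top plate: d = 3.928 in → contributes +35.35 in⁴
Total I = 68.27 in⁴.

Ix ≈ 68.3 in⁴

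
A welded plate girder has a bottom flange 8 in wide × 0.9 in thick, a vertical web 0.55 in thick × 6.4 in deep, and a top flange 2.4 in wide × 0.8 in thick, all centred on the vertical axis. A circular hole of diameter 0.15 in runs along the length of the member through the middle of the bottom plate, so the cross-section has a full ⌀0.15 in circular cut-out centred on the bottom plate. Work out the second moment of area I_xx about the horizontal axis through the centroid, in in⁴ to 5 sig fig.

Split into non-overlapping primitives; take the origin at the lower-left of the bounding box.
Bottom plate: 8 × 0.9, A = 7.2 in², y = 0.45 in, Ī = 0.486 in⁴.
Web plate: 0.55 × 6.4, A = 3.52 in², y = 4.1 in, Ī = 12.01493 in⁴.
Top plate: 2.4 × 0.8, A = 1.92 in², y = 7.7 in, Ī = 0.1024 in⁴.
Hole (subtracted): ⌀0.15, A = 0.01767146 in², y = 0.45 in, Ī = 0.00002485049 in⁴.
Centroid: ȳ = ΣA·y / ΣA = 2.570686 in.
Transfer each piece to the horizontal axis through the centroid using Ī + A·d² with d = y − 2.570686:
  bottom plate: d = -2.120686 in → contributes +32.86664 in⁴
  web plate: d = 1.529314 in → contributes +20.24751 in⁴
  top plate: d = 5.129314 in → contributes +50.61733 in⁴
  hole: d = -2.120686 in → contributes −0.07949889 in⁴
Total I = 103.652 in⁴.

I_xx ≈ 103.65 in⁴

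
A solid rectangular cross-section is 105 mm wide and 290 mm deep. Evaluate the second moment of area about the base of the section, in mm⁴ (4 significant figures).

I_base ≈ 8.536 × 10⁸ mm⁴

The section: 105 × 290, A = 30 450 mm², y = 145 mm, Ī = 213 403 750 mm⁴.
Transfer it to the base of the section using Ī + A·d² with d = y − 0:
  the section: d = 145 mm → contributes +853 615 000 mm⁴
Total I = 853 615 000 mm⁴.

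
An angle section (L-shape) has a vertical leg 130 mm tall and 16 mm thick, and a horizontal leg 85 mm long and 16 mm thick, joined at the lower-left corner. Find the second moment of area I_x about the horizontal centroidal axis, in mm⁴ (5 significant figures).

I_x ≈ 5.2961 × 10⁶ mm⁴

Split into non-overlapping primitives; take the origin at the lower-left of the bounding box.
Vertical leg: 16 × 130, A = 2 080 mm², y = 65 mm, Ī = 2 929 333 mm⁴.
Horizontal leg (remainder): 69 × 16, A = 1 104 mm², y = 8 mm, Ī = 23 552 mm⁴.
Centroid: ȳ = ΣA·y / ΣA = 45.23618 mm.
Transfer each piece to the horizontal centroidal axis using Ī + A·d² with d = y − 45.23618:
  vertical leg: d = 19.76382 mm → contributes +3 741 799 mm⁴
  horizontal leg (remainder): d = -37.23618 mm → contributes +1 554 285 mm⁴
Total I = 5 296 084 mm⁴.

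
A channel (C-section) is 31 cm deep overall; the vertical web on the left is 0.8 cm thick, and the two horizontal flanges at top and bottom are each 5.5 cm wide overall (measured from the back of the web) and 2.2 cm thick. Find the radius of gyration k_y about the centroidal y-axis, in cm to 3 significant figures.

k_y ≈ 1.66 cm

Break the section into simple shapes (no overlaps), measuring from the bottom-left corner of the bounding box.
Web: 0.8 × 31, A = 24.8 cm², x = 0.4 cm, Ī = 1.3227 cm⁴.
Top flange (beyond web): 4.7 × 2.2, A = 10.34 cm², x = 3.15 cm, Ī = 19.034 cm⁴.
Bottom flange (beyond web): 4.7 × 2.2, A = 10.34 cm², x = 3.15 cm, Ī = 19.034 cm⁴.
Centroid: x̄ = ΣA·x / ΣA = 1.6504 cm.
Transfer each piece to the centroidal y-axis using Ī + A·d² with d = x − 1.6504:
  web: d = -1.2504 cm → contributes +40.1 cm⁴
  top flange (beyond web): d = 1.4996 cm → contributes +42.286 cm⁴
  bottom flange (beyond web): d = 1.4996 cm → contributes +42.286 cm⁴
Total I = 124.67 cm⁴.
Radius of gyration: k = √(I/A) = √(124.67 / 45.48) = 1.6557 cm.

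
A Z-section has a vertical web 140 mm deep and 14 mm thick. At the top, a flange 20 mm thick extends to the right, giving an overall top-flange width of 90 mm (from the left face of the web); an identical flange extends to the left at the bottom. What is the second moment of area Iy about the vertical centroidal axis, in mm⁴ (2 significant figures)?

Iy ≈ 7.7 × 10⁶ mm⁴

Split into non-overlapping primitives; take the origin at the lower-left of the bounding box.
Web: 14 × 140, A = 1 960 mm², x = 83 mm, Ī = 32 013 mm⁴.
Top flange (beyond web): 76 × 20, A = 1 520 mm², x = 128 mm, Ī = 731 627 mm⁴.
Bottom flange (beyond web): 76 × 20, A = 1 520 mm², x = 38 mm, Ī = 731 627 mm⁴.
Centroid: x̄ = ΣA·x / ΣA = 83 mm.
Transfer each piece to the vertical centroidal axis using Ī + A·d² with d = x − 83:
  web: d = 0 mm → contributes +32 013 mm⁴
  top flange (beyond web): d = 45 mm → contributes +3 809 627 mm⁴
  bottom flange (beyond web): d = -45 mm → contributes +3 809 627 mm⁴
Total I = 7 651 267 mm⁴.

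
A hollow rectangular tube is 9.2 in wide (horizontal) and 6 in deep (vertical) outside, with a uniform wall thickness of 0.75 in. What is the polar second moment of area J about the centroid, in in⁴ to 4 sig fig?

J ≈ 325.3 in⁴

Treat the section as a set of non-overlapping primitives; coordinates are from the bounding-box lower-left.
Outer rectangle: 9.2 × 6, A = 55.2 in², y = 3 in, Ī = 165.6 in⁴.
Inner void (subtracted): 7.7 × 4.5, A = 34.65 in², y = 3 in, Ī = 58.4719 in⁴.
By symmetry the centroid is at mid-height, ȳ = 3 in.
All pieces are centred on the centroidal x-axis, so I = ΣĪ (holes subtracted) = 107.128 in⁴.
Repeating about the centroidal y-axis gives I_y = 218.144 in⁴.
Polar second moment: J = I_x + I_y = 325.272 in⁴.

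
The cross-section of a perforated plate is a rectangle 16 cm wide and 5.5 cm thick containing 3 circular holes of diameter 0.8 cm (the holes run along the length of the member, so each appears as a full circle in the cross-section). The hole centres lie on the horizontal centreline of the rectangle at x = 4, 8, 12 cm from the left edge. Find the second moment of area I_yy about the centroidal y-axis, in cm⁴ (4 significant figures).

I_yy ≈ 1861 cm⁴

Treat the section as a set of non-overlapping primitives; coordinates are from the bounding-box lower-left.
Plate: 16 × 5.5, A = 88 cm², x = 8 cm, Ī = 1877.33 cm⁴.
Hole 1 (subtracted): ⌀0.8, A = 0.502655 cm², x = 4 cm, Ī = 0.0201062 cm⁴.
Hole 2 (subtracted): ⌀0.8, A = 0.502655 cm², x = 8 cm, Ī = 0.0201062 cm⁴.
Hole 3 (subtracted): ⌀0.8, A = 0.502655 cm², x = 12 cm, Ī = 0.0201062 cm⁴.
By symmetry the centroid is at mid-width, x̄ = 8 cm.
Transfer each piece to the centroidal y-axis using Ī + A·d² with d = x − 8:
  plate: d = 0 cm → contributes +1877.33 cm⁴
  hole 1: d = -4 cm → contributes −8.06258 cm⁴
  hole 2: d = 0 cm → contributes −0.0201062 cm⁴
  hole 3: d = 4 cm → contributes −8.06258 cm⁴
Total I = 1861.19 cm⁴.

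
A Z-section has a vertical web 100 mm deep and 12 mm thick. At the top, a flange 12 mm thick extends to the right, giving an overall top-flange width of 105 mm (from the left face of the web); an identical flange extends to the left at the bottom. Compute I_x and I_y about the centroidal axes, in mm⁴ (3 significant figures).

I_x ≈ 5.35 × 10⁶ mm⁴, I_y ≈ 7.78 × 10⁶ mm⁴

Split into non-overlapping primitives; take the origin at the lower-left of the bounding box.
Web: 12 × 100, A = 1 200 mm², y = 50 mm, Ī = 1 000 000 mm⁴.
Top flange (beyond web): 93 × 12, A = 1 116 mm², y = 94 mm, Ī = 13 392 mm⁴.
Bottom flange (beyond web): 93 × 12, A = 1 116 mm², y = 6 mm, Ī = 13 392 mm⁴.
Centroid: ȳ = ΣA·y / ΣA = 50 mm.
Transfer each piece to the centroidal x-axis using Ī + A·d² with d = y − 50:
  web: d = 0 mm → contributes +1 000 000 mm⁴
  top flange (beyond web): d = 44 mm → contributes +2 173 968 mm⁴
  bottom flange (beyond web): d = -44 mm → contributes +2 173 968 mm⁴
Total I = 5 347 936 mm⁴.
For the y-axis: x̄ = 99 mm.
Repeating about the centroidal y-axis gives I_y = 7 775 064 mm⁴.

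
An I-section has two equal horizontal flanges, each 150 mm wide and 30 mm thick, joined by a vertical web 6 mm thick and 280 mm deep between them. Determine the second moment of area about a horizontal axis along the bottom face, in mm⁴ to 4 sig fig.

I_base ≈ 5.365 × 10⁸ mm⁴

Break the section into simple shapes (no overlaps), measuring from the bottom-left corner of the bounding box.
Bottom flange: 150 × 30, A = 4 500 mm², y = 15 mm, Ī = 337 500 mm⁴.
Web: 6 × 280, A = 1 680 mm², y = 170 mm, Ī = 10 976 000 mm⁴.
Top flange: 150 × 30, A = 4 500 mm², y = 325 mm, Ī = 337 500 mm⁴.
Transfer each piece to a horizontal axis along the bottom face using Ī + A·d² with d = y − 0:
  bottom flange: d = 15 mm → contributes +1 350 000 mm⁴
  web: d = 170 mm → contributes +59 528 000 mm⁴
  top flange: d = 325 mm → contributes +475 650 000 mm⁴
Total I = 536 528 000 mm⁴.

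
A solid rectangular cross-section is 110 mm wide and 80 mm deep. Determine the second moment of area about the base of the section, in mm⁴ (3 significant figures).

I_base ≈ 1.88 × 10⁷ mm⁴

The section: 110 × 80, A = 8 800 mm², y = 40 mm, Ī = 4 693 333 mm⁴.
Transfer it to the base of the section using Ī + A·d² with d = y − 0:
  the section: d = 40 mm → contributes +18 773 333 mm⁴
Total I = 18 773 333 mm⁴.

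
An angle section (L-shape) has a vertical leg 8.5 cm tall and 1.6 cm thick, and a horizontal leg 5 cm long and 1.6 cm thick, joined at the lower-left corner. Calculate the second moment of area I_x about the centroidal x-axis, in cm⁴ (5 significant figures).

Decompose the section into non-overlapping parts with the origin at the bottom-left of its bounding rectangle.
Vertical leg: 1.6 × 8.5, A = 13.6 cm², y = 4.25 cm, Ī = 81.88333 cm⁴.
Horizontal leg (remainder): 3.4 × 1.6, A = 5.44 cm², y = 0.8 cm, Ī = 1.160533 cm⁴.
Centroid: ȳ = ΣA·y / ΣA = 3.264286 cm.
Transfer each piece to the centroidal x-axis using Ī + A·d² with d = y − 3.264286:
  vertical leg: d = 0.9857143 cm → contributes +95.09754 cm⁴
  horizontal leg (remainder): d = -2.464286 cm → contributes +34.19604 cm⁴
Total I = 129.2936 cm⁴.

I_x ≈ 129.29 cm⁴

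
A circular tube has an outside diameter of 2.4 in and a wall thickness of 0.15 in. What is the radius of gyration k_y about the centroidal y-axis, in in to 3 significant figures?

k_y ≈ 0.797 in

Break the section into simple shapes (no overlaps), measuring from the bottom-left corner of the bounding box.
Outer circle: ⌀2.4, A = 4.5239 in², x = 1.2 in, Ī = 1.6286 in⁴.
Bore (subtracted): ⌀2.1, A = 3.4636 in², x = 1.2 in, Ī = 0.95466 in⁴.
By symmetry the centroid is at mid-width, x̄ = 1.2 in.
All pieces are centred on the centroidal y-axis, so I = ΣĪ (holes subtracted) = 0.67395 in⁴.
Radius of gyration: k = √(I/A) = √(0.67395 / 1.0603) = 0.79726 in.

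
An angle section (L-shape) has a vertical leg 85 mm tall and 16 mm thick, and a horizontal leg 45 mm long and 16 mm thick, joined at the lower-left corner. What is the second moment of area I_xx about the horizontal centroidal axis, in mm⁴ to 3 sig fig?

Treat the section as a set of non-overlapping primitives; coordinates are from the bounding-box lower-left.
Vertical leg: 16 × 85, A = 1 360 mm², y = 42.5 mm, Ī = 818 833 mm⁴.
Horizontal leg (remainder): 29 × 16, A = 464 mm², y = 8 mm, Ī = 9898.7 mm⁴.
Centroid: ȳ = ΣA·y / ΣA = 33.724 mm.
Transfer each piece to the horizontal centroidal axis using Ī + A·d² with d = y − 33.724:
  vertical leg: d = 8.7763 mm → contributes +923 586 mm⁴
  horizontal leg (remainder): d = -25.724 mm → contributes +316 931 mm⁴
Total I = 1 240 517 mm⁴.

I_xx ≈ 1.24 × 10⁶ mm⁴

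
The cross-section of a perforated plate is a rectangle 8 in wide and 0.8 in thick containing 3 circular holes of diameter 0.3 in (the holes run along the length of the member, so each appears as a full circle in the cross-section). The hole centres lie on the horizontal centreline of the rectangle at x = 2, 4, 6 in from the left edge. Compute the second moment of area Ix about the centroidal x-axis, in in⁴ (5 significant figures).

Ix ≈ 0.34014 in⁴

Decompose the section into non-overlapping parts with the origin at the bottom-left of its bounding rectangle.
Plate: 8 × 0.8, A = 6.4 in², y = 0.4 in, Ī = 0.3413333 in⁴.
Hole 1 (subtracted): ⌀0.3, A = 0.07068583 in², y = 0.4 in, Ī = 0.0003976078 in⁴.
Hole 2 (subtracted): ⌀0.3, A = 0.07068583 in², y = 0.4 in, Ī = 0.0003976078 in⁴.
Hole 3 (subtracted): ⌀0.3, A = 0.07068583 in², y = 0.4 in, Ī = 0.0003976078 in⁴.
By symmetry the centroid is at mid-height, ȳ = 0.4 in.
All pieces are centred on the centroidal x-axis, so I = ΣĪ (holes subtracted) = 0.3401405 in⁴.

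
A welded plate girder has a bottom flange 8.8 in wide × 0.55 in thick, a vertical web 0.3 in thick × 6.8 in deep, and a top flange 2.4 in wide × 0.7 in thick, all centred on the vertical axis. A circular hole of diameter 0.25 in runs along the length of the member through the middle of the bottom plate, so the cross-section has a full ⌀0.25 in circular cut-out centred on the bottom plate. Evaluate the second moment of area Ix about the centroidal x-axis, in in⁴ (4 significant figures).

Split into non-overlapping primitives; take the origin at the lower-left of the bounding box.
Bottom plate: 8.8 × 0.55, A = 4.84 in², y = 0.275 in, Ī = 0.122008 in⁴.
Web plate: 0.3 × 6.8, A = 2.04 in², y = 3.95 in, Ī = 7.8608 in⁴.
Top plate: 2.4 × 0.7, A = 1.68 in², y = 7.7 in, Ī = 0.0686 in⁴.
Hole (subtracted): ⌀0.25, A = 0.0490874 in², y = 0.275 in, Ī = 0.000191748 in⁴.
Centroid: ȳ = ΣA·y / ΣA = 2.62152 in.
Transfer each piece to the centroidal x-axis using Ī + A·d² with d = y − 2.62152:
  bottom plate: d = -2.34652 in → contributes +26.7717 in⁴
  web plate: d = 1.32848 in → contributes +11.4611 in⁴
  top plate: d = 5.07848 in → contributes +43.3975 in⁴
  hole: d = -2.34652 in → contributes −0.270474 in⁴
Total I = 81.3599 in⁴.

Ix ≈ 81.36 in⁴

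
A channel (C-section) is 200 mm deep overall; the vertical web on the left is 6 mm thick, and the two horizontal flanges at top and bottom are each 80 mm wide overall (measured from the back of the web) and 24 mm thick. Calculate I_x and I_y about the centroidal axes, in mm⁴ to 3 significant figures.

I_x ≈ 3.17 × 10⁷ mm⁴, I_y ≈ 3.06 × 10⁶ mm⁴

Treat the section as a set of non-overlapping primitives; coordinates are from the bounding-box lower-left.
Web: 6 × 200, A = 1 200 mm², y = 100 mm, Ī = 4 000 000 mm⁴.
Top flange (beyond web): 74 × 24, A = 1 776 mm², y = 188 mm, Ī = 85 248 mm⁴.
Bottom flange (beyond web): 74 × 24, A = 1 776 mm², y = 12 mm, Ī = 85 248 mm⁴.
By symmetry the centroid is at mid-height, ȳ = 100 mm.
Transfer each piece to the centroidal x-axis using Ī + A·d² with d = y − 100:
  web: d = 0 mm → contributes +4 000 000 mm⁴
  top flange (beyond web): d = 88 mm → contributes +13 838 592 mm⁴
  bottom flange (beyond web): d = -88 mm → contributes +13 838 592 mm⁴
Total I = 31 677 184 mm⁴.
For the y-axis: x̄ = 32.899 mm.
Repeating about the centroidal y-axis gives I_y = 3 059 648 mm⁴.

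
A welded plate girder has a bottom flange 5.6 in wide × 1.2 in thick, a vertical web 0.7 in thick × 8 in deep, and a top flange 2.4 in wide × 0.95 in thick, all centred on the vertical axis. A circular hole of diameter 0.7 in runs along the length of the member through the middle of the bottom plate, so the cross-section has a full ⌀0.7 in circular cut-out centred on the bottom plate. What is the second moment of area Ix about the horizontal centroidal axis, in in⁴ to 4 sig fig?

Ix ≈ 185.3 in⁴

Decompose the section into non-overlapping parts with the origin at the bottom-left of its bounding rectangle.
Bottom plate: 5.6 × 1.2, A = 6.72 in², y = 0.6 in, Ī = 0.8064 in⁴.
Web plate: 0.7 × 8, A = 5.6 in², y = 5.2 in, Ī = 29.8667 in⁴.
Top plate: 2.4 × 0.95, A = 2.28 in², y = 9.675 in, Ī = 0.171475 in⁴.
Hole (subtracted): ⌀0.7, A = 0.384845 in², y = 0.6 in, Ī = 0.0117859 in⁴.
Centroid: ȳ = ΣA·y / ΣA = 3.86771 in.
Transfer each piece to the horizontal centroidal axis using Ī + A·d² with d = y − 3.86771:
  bottom plate: d = -3.26771 in → contributes +72.5621 in⁴
  web plate: d = 1.33229 in → contributes +39.8067 in⁴
  top plate: d = 5.80729 in → contributes +77.0636 in⁴
  hole: d = -3.26771 in → contributes −4.12113 in⁴
Total I = 185.311 in⁴.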